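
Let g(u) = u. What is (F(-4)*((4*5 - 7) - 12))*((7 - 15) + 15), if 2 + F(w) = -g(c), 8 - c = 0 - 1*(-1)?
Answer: -63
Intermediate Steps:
c = 7 (c = 8 - (0 - 1*(-1)) = 8 - (0 + 1) = 8 - 1*1 = 8 - 1 = 7)
F(w) = -9 (F(w) = -2 - 1*7 = -2 - 7 = -9)
(F(-4)*((4*5 - 7) - 12))*((7 - 15) + 15) = (-9*((4*5 - 7) - 12))*((7 - 15) + 15) = (-9*((20 - 7) - 12))*(-8 + 15) = -9*(13 - 12)*7 = -9*1*7 = -9*7 = -63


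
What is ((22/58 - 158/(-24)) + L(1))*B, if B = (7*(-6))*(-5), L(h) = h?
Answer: 96985/58 ≈ 1672.2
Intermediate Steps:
B = 210 (B = -42*(-5) = 210)
((22/58 - 158/(-24)) + L(1))*B = ((22/58 - 158/(-24)) + 1)*210 = ((22*(1/58) - 158*(-1/24)) + 1)*210 = ((11/29 + 79/12) + 1)*210 = (2423/348 + 1)*210 = (2771/348)*210 = 96985/58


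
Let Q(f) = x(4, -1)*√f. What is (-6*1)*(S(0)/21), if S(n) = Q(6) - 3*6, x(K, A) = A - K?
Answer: 36/7 + 10*√6/7 ≈ 8.6421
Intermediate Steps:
Q(f) = -5*√f (Q(f) = (-1 - 1*4)*√f = (-1 - 4)*√f = -5*√f)
S(n) = -18 - 5*√6 (S(n) = -5*√6 - 3*6 = -5*√6 - 18 = -18 - 5*√6)
(-6*1)*(S(0)/21) = (-6*1)*((-18 - 5*√6)/21) = -6*(-18 - 5*√6)/21 = -6*(-6/7 - 5*√6/21) = 36/7 + 10*√6/7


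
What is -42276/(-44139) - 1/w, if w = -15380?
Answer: 216749673/226285940 ≈ 0.95786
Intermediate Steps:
-42276/(-44139) - 1/w = -42276/(-44139) - 1/(-15380) = -42276*(-1/44139) - 1*(-1/15380) = 14092/14713 + 1/15380 = 216749673/226285940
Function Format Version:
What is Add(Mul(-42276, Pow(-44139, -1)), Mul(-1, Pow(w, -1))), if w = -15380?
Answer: Rational(216749673, 226285940) ≈ 0.95786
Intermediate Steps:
Add(Mul(-42276, Pow(-44139, -1)), Mul(-1, Pow(w, -1))) = Add(Mul(-42276, Pow(-44139, -1)), Mul(-1, Pow(-15380, -1))) = Add(Mul(-42276, Rational(-1, 44139)), Mul(-1, Rational(-1, 15380))) = Add(Rational(14092, 14713), Rational(1, 15380)) = Rational(216749673, 226285940)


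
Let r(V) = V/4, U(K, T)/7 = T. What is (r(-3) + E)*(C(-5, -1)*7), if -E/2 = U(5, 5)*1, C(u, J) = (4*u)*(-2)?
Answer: -19810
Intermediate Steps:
C(u, J) = -8*u
U(K, T) = 7*T
E = -70 (E = -2*7*5 = -70 ≈ -70.000)
r(V) = V/4 (r(V) = V*(¼) = V/4)
(r(-3) + E)*(C(-5, -1)*7) = ((¼)*(-3) - 70)*(-8*(-5)*7) = (-¾ - 70)*(40*7) = -283/4*280 = -19810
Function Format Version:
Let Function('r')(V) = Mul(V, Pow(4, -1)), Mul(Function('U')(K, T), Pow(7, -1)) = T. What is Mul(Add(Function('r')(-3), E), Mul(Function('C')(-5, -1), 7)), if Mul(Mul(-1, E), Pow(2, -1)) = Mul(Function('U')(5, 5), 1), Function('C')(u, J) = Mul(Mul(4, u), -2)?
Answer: -19810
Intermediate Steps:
Function('C')(u, J) = Mul(-8, u)
Function('U')(K, T) = Mul(7, T)
E = -70 (E = Mul(-2, Mul(Mul(7, 5), 1)) = Mul(-2, Mul(35, 1)) = Mul(-2, 35) = -70)
Function('r')(V) = Mul(Rational(1, 4), V) (Function('r')(V) = Mul(V, Rational(1, 4)) = Mul(Rational(1, 4), V))
Mul(Add(Function('r')(-3), E), Mul(Function('C')(-5, -1), 7)) = Mul(Add(Mul(Rational(1, 4), -3), -70), Mul(Mul(-8, -5), 7)) = Mul(Add(Rational(-3, 4), -70), Mul(40, 7)) = Mul(Rational(-283, 4), 280) = -19810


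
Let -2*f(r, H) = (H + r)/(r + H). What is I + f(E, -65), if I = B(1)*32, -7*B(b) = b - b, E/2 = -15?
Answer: -1/2 ≈ -0.50000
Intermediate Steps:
E = -30 (E = 2*(-15) = -30)
f(r, H) = -1/2 (f(r, H) = -(H + r)/(2*(r + H)) = -(H + r)/(2*(H + r)) = -1/2*1 = -1/2)
B(b) = 0 (B(b) = -(b - b)/7 = -1/7*0 = 0)
I = 0 (I = 0*32 = 0)
I + f(E, -65) = 0 - 1/2 = -1/2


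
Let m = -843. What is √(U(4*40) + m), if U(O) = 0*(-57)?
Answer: I*√843 ≈ 29.034*I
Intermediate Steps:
U(O) = 0
√(U(4*40) + m) = √(0 - 843) = √(-843) = I*√843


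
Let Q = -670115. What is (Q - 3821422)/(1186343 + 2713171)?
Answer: -1497179/1299838 ≈ -1.1518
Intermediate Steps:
(Q - 3821422)/(1186343 + 2713171) = (-670115 - 3821422)/(1186343 + 2713171) = -4491537/3899514 = -4491537*1/3899514 = -1497179/1299838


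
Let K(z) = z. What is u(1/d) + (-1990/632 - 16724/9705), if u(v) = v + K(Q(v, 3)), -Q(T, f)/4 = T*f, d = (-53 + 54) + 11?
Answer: -8876237/1533390 ≈ -5.7886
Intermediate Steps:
d = 12 (d = 1 + 11 = 12)
Q(T, f) = -4*T*f
u(v) = -11*v (u(v) = v - 4*v*3 = v - 12*v = -11*v)
u(1/d) + (-1990/632 - 16724/9705) = -11/12 + (-1990/632 - 16724/9705) = -11*1/12 + (-1990*1/632 - 16724*1/9705) = -11/12 + (-995/316 - 16724/9705) = -11/12 - 14941259/3066780 = -8876237/1533390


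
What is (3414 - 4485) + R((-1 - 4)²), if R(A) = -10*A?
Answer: -1321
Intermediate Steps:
(3414 - 4485) + R((-1 - 4)²) = (3414 - 4485) - 10*(-1 - 4)² = -1071 - 10*(-5)² = -1071 - 10*25 = -1071 - 250 = -1321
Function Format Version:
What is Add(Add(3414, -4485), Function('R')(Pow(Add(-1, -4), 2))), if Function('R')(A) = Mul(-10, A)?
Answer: -1321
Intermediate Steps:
Add(Add(3414, -4485), Function('R')(Pow(Add(-1, -4), 2))) = Add(Add(3414, -4485), Mul(-10, Pow(Add(-1, -4), 2))) = Add(-1071, Mul(-10, Pow(-5, 2))) = Add(-1071, Mul(-10, 25)) = Add(-1071, -250) = -1321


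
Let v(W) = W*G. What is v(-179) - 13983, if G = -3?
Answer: -13446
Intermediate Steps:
v(W) = -3*W (v(W) = W*(-3) = -3*W)
v(-179) - 13983 = -3*(-179) - 13983 = 537 - 13983 = -13446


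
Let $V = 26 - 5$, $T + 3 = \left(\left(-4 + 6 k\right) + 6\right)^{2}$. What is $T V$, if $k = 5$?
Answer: $21441$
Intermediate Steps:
$T = 1021$ ($T = -3 + \left(\left(-4 + 6 \cdot 5\right) + 6\right)^{2} = -3 + \left(\left(-4 + 30\right) + 6\right)^{2} = -3 + \left(26 + 6\right)^{2} = -3 + 32^{2} = -3 + 1024 = 1021$)
$V = 21$ ($V = 26 - 5 = 21$)
$T V = 1021 \cdot 21 = 21441$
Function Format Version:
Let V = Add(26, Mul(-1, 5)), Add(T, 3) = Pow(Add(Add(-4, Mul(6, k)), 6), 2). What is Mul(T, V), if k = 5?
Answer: 21441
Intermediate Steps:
T = 1021 (T = Add(-3, Pow(Add(Add(-4, Mul(6, 5)), 6), 2)) = Add(-3, Pow(Add(Add(-4, 30), 6), 2)) = Add(-3, Pow(Add(26, 6), 2)) = Add(-3, Pow(32, 2)) = Add(-3, 1024) = 1021)
V = 21 (V = Add(26, -5) = 21)
Mul(T, V) = Mul(1021, 21) = 21441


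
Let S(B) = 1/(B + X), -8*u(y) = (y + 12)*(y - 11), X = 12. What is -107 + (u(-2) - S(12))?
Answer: -2179/24 ≈ -90.792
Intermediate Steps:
u(y) = -(-11 + y)*(12 + y)/8 (u(y) = -(y + 12)*(y - 11)/8 = -(12 + y)*(-11 + y)/8 = -(-11 + y)*(12 + y)/8)
S(B) = 1/(12 + B) (S(B) = 1/(B + 12) = 1/(12 + B))
-107 + (u(-2) - S(12)) = -107 + ((33/2 - ⅛*(-2) - ⅛*(-2)²) - 1/(12 + 12)) = -107 + ((33/2 + ¼ - ⅛*4) - 1/24) = -107 + ((33/2 + ¼ - ½) - 1*1/24) = -107 + (65/4 - 1/24) = -107 + 389/24 = -2179/24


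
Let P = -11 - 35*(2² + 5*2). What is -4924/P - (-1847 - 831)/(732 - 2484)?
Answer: 1214195/146292 ≈ 8.2998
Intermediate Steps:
P = -501 (P = -11 - 35*(4 + 10) = -11 - 35*14 = -11 - 490 = -501)
-4924/P - (-1847 - 831)/(732 - 2484) = -4924/(-501) - (-1847 - 831)/(732 - 2484) = -4924*(-1/501) - (-2678)/(-1752) = 4924/501 - (-2678)*(-1)/1752 = 4924/501 - 1*1339/876 = 4924/501 - 1339/876 = 1214195/146292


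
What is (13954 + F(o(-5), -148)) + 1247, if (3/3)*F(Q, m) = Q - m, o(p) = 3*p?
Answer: 15334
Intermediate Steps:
F(Q, m) = Q - m
(13954 + F(o(-5), -148)) + 1247 = (13954 + (3*(-5) - 1*(-148))) + 1247 = (13954 + (-15 + 148)) + 1247 = (13954 + 133) + 1247 = 14087 + 1247 = 15334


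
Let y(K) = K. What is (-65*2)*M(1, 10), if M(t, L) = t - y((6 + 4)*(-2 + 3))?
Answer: 1170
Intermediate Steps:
M(t, L) = -10 + t (M(t, L) = t - (6 + 4)*(-2 + 3) = t - 10 = -10 + t)
(-65*2)*M(1, 10) = (-65*2)*(-10 + 1) = -130*(-9) = 1170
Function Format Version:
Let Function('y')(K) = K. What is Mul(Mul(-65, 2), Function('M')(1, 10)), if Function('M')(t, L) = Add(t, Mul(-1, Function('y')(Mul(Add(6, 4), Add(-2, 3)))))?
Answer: 1170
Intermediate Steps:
Function('M')(t, L) = Add(-10, t) (Function('M')(t, L) = Add(t, Mul(-1, Mul(Add(6, 4), Add(-2, 3)))) = Add(t, Mul(-1, Mul(10, 1))) = Add(t, Mul(-1, 10)) = Add(t, -10) = Add(-10, t))
Mul(Mul(-65, 2), Function('M')(1, 10)) = Mul(Mul(-65, 2), Add(-10, 1)) = Mul(-130, -9) = 1170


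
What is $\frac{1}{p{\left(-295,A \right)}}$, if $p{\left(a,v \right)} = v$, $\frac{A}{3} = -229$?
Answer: $- \frac{1}{687} \approx -0.0014556$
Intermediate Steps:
$A = -687$ ($A = 3 \left(-229\right) = -687$)
$\frac{1}{p{\left(-295,A \right)}} = \frac{1}{-687} = - \frac{1}{687}$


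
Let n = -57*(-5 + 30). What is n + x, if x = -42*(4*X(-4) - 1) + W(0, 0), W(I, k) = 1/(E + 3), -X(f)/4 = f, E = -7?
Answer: -16285/4 ≈ -4071.3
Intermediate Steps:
X(f) = -4*f
W(I, k) = -¼ (W(I, k) = 1/(-7 + 3) = 1/(-4) = -¼)
n = -1425 (n = -57*25 = -1425)
x = -10585/4 (x = -42*(4*(-4*(-4)) - 1) - ¼ = -42*(4*16 - 1) - ¼ = -42*(64 - 1) - ¼ = -42*63 - ¼ = -2646 - ¼ = -10585/4 ≈ -2646.3)
n + x = -1425 - 10585/4 = -16285/4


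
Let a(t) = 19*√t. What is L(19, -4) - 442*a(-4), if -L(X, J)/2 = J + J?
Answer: 16 - 16796*I ≈ 16.0 - 16796.0*I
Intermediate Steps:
L(X, J) = -4*J (L(X, J) = -2*(J + J) = -4*J)
L(19, -4) - 442*a(-4) = -4*(-4) - 8398*√(-4) = 16 - 8398*2*I = 16 - 16796*I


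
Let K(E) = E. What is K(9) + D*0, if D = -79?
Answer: 9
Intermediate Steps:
K(9) + D*0 = 9 - 79*0 = 9 + 0 = 9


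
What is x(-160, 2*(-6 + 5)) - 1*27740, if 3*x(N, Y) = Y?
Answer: -83222/3 ≈ -27741.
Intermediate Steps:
x(N, Y) = Y/3
x(-160, 2*(-6 + 5)) - 1*27740 = (2*(-6 + 5))/3 - 1*27740 = (2*(-1))/3 - 27740 = (1/3)*(-2) - 27740 = -2/3 - 27740 = -83222/3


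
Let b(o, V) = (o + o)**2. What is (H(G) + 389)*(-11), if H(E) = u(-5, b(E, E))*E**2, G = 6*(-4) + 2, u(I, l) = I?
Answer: 22341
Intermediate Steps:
b(o, V) = 4*o**2 (b(o, V) = (2*o)**2 = 4*o**2)
G = -22 (G = -24 + 2 = -22)
H(E) = -5*E**2
(H(G) + 389)*(-11) = (-5*(-22)**2 + 389)*(-11) = (-5*484 + 389)*(-11) = (-2420 + 389)*(-11) = -2031*(-11) = 22341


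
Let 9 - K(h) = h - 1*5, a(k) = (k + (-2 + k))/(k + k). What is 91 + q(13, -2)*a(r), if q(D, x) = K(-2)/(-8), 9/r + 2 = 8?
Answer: 271/3 ≈ 90.333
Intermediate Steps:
r = 3/2 (r = 9/(-2 + 8) = 9/6 = 9*(⅙) = 3/2 ≈ 1.5000)
a(k) = (-2 + 2*k)/(2*k) (a(k) = (-2 + 2*k)/((2*k)) = (-2 + 2*k)*(1/(2*k)) = (-2 + 2*k)/(2*k))
K(h) = 14 - h (K(h) = 9 - (h - 1*5) = 9 - (h - 5) = 9 - (-5 + h) = 9 + (5 - h) = 14 - h)
q(D, x) = -2 (q(D, x) = (14 - 1*(-2))/(-8) = (14 + 2)*(-⅛) = 16*(-⅛) = -2)
91 + q(13, -2)*a(r) = 91 - 2*(-1 + 3/2)/3/2 = 91 - 4/(3*2) = 91 - 2*⅓ = 91 - ⅔ = 271/3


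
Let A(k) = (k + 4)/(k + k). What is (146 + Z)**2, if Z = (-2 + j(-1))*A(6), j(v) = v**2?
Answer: 758641/36 ≈ 21073.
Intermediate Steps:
A(k) = (4 + k)/(2*k) (A(k) = (4 + k)/((2*k)) = (4 + k)*(1/(2*k)) = (4 + k)/(2*k))
Z = -5/6 (Z = (-2 + (-1)**2)*((1/2)*(4 + 6)/6) = (-2 + 1)*((1/2)*(1/6)*10) = -1*5/6 = -5/6 ≈ -0.83333)
(146 + Z)**2 = (146 - 5/6)**2 = (871/6)**2 = 758641/36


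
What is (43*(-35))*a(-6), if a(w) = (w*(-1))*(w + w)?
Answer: 108360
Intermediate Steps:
a(w) = -2*w**2 (a(w) = (-w)*(2*w) = -2*w**2)
(43*(-35))*a(-6) = (43*(-35))*(-2*(-6)**2) = -(-3010)*36 = -1505*(-72) = 108360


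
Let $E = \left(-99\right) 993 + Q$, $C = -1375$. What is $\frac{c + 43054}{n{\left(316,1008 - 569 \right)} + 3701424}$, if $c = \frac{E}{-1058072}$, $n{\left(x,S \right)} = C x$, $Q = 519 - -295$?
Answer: $\frac{45554329381}{3456640810528} \approx 0.013179$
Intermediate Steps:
$Q = 814$ ($Q = 519 + 295 = 814$)
$E = -97493$ ($E = \left(-99\right) 993 + 814 = -98307 + 814 = -97493$)
$n{\left(x,S \right)} = - 1375 x$
$c = \frac{97493}{1058072}$ ($c = - \frac{97493}{-1058072} = \left(-97493\right) \left(- \frac{1}{1058072}\right) = \frac{97493}{1058072} \approx 0.092142$)
$\frac{c + 43054}{n{\left(316,1008 - 569 \right)} + 3701424} = \frac{\frac{97493}{1058072} + 43054}{\left(-1375\right) 316 + 3701424} = \frac{45554329381}{1058072 \left(-434500 + 3701424\right)} = \frac{45554329381}{1058072 \cdot 3266924} = \frac{45554329381}{1058072} \cdot \frac{1}{3266924} = \frac{45554329381}{3456640810528}$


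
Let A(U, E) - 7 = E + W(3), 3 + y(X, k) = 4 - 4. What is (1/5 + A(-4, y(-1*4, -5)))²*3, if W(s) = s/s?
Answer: 2028/25 ≈ 81.120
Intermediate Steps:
y(X, k) = -3 (y(X, k) = -3 + (4 - 4) = -3 + 0 = -3)
W(s) = 1
A(U, E) = 8 + E (A(U, E) = 7 + (E + 1) = 7 + (1 + E) = 8 + E)
(1/5 + A(-4, y(-1*4, -5)))²*3 = (1/5 + (8 - 3))²*3 = (⅕ + 5)²*3 = (26/5)²*3 = (676/25)*3 = 2028/25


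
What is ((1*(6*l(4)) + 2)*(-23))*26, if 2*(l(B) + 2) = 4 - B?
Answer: 5980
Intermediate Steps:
l(B) = -B/2 (l(B) = -2 + (4 - B)/2 = -2 + (2 - B/2) = -B/2)
((1*(6*l(4)) + 2)*(-23))*26 = ((1*(6*(-½*4)) + 2)*(-23))*26 = ((1*(6*(-2)) + 2)*(-23))*26 = ((1*(-12) + 2)*(-23))*26 = ((-12 + 2)*(-23))*26 = -10*(-23)*26 = 230*26 = 5980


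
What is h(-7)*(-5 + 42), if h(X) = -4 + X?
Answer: -407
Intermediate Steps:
h(-7)*(-5 + 42) = (-4 - 7)*(-5 + 42) = -11*37 = -407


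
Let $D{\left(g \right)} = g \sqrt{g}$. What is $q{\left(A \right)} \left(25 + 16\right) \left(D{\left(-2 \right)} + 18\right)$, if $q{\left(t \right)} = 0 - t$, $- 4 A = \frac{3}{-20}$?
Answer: $- \frac{1107}{40} + \frac{123 i \sqrt{2}}{40} \approx -27.675 + 4.3487 i$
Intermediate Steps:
$A = \frac{3}{80}$ ($A = - \frac{3 \frac{1}{-20}}{4} = - \frac{3 \left(- \frac{1}{20}\right)}{4} = \left(- \frac{1}{4}\right) \left(- \frac{3}{20}\right) = \frac{3}{80} \approx 0.0375$)
$q{\left(t \right)} = - t$
$D{\left(g \right)} = g^{\frac{3}{2}}$
$q{\left(A \right)} \left(25 + 16\right) \left(D{\left(-2 \right)} + 18\right) = \left(-1\right) \frac{3}{80} \left(25 + 16\right) \left(\left(-2\right)^{\frac{3}{2}} + 18\right) = - \frac{3 \cdot 41 \left(- 2 i \sqrt{2} + 18\right)}{80} = - \frac{3 \cdot 41 \left(18 - 2 i \sqrt{2}\right)}{80} = - \frac{3 \left(738 - 82 i \sqrt{2}\right)}{80} = - \frac{1107}{40} + \frac{123 i \sqrt{2}}{40}$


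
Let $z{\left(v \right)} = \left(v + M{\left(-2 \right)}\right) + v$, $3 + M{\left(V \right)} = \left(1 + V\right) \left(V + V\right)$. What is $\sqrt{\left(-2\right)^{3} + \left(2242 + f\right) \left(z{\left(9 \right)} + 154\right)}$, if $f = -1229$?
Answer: $\sqrt{175241} \approx 418.62$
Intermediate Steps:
$M{\left(V \right)} = -3 + 2 V \left(1 + V\right)$ ($M{\left(V \right)} = -3 + \left(1 + V\right) \left(V + V\right) = -3 + \left(1 + V\right) 2 V = -3 + 2 V \left(1 + V\right)$)
$z{\left(v \right)} = 1 + 2 v$ ($z{\left(v \right)} = \left(v + \left(-3 + 2 \left(-2\right) + 2 \left(-2\right)^{2}\right)\right) + v = \left(v - -1\right) + v = \left(v + 1\right) + v = \left(1 + v\right) + v = 1 + 2 v$)
$\sqrt{\left(-2\right)^{3} + \left(2242 + f\right) \left(z{\left(9 \right)} + 154\right)} = \sqrt{\left(-2\right)^{3} + \left(2242 - 1229\right) \left(\left(1 + 2 \cdot 9\right) + 154\right)} = \sqrt{-8 + 1013 \left(\left(1 + 18\right) + 154\right)} = \sqrt{-8 + 1013 \left(19 + 154\right)} = \sqrt{-8 + 1013 \cdot 173} = \sqrt{-8 + 175249} = \sqrt{175241}$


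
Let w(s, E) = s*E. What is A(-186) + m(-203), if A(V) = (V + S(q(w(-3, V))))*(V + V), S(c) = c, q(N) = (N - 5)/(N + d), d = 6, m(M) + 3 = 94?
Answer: 3239158/47 ≈ 68918.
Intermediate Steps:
m(M) = 91 (m(M) = -3 + 94 = 91)
w(s, E) = E*s
q(N) = (-5 + N)/(6 + N) (q(N) = (N - 5)/(N + 6) = (-5 + N)/(6 + N))
A(V) = 2*V*(V + (-5 - 3*V)/(6 - 3*V)) (A(V) = (V + (-5 + V*(-3))/(6 + V*(-3)))*(V + V) = (V + (-5 - 3*V)/(6 - 3*V))*(2*V) = 2*V*(V + (-5 - 3*V)/(6 - 3*V)))
A(-186) + m(-203) = (⅔)*(-186)*(5 - 3*(-186) + 3*(-186)²)/(-2 - 186) + 91 = (⅔)*(-186)*(5 + 558 + 3*34596)/(-188) + 91 = (⅔)*(-186)*(-1/188)*(5 + 558 + 103788) + 91 = (⅔)*(-186)*(-1/188)*104351 + 91 = 3234881/47 + 91 = 3239158/47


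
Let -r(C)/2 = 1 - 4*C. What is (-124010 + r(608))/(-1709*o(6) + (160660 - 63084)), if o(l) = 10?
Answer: -59574/40243 ≈ -1.4804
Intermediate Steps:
r(C) = -2 + 8*C (r(C) = -2*(1 - 4*C) = -2 + 8*C)
(-124010 + r(608))/(-1709*o(6) + (160660 - 63084)) = (-124010 + (-2 + 8*608))/(-1709*10 + (160660 - 63084)) = (-124010 + (-2 + 4864))/(-17090 + 97576) = (-124010 + 4862)/80486 = -119148*1/80486 = -59574/40243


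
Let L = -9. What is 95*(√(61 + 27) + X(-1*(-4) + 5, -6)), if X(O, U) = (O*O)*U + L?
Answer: -47025 + 190*√22 ≈ -46134.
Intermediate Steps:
X(O, U) = -9 + U*O² (X(O, U) = (O*O)*U - 9 = O²*U - 9 = U*O² - 9 = -9 + U*O²)
95*(√(61 + 27) + X(-1*(-4) + 5, -6)) = 95*(√(61 + 27) + (-9 - 6*(-1*(-4) + 5)²)) = 95*(√88 + (-9 - 6*(4 + 5)²)) = 95*(2*√22 + (-9 - 6*9²)) = 95*(2*√22 + (-9 - 6*81)) = 95*(2*√22 + (-9 - 486)) = 95*(2*√22 - 495) = 95*(-495 + 2*√22) = -47025 + 190*√22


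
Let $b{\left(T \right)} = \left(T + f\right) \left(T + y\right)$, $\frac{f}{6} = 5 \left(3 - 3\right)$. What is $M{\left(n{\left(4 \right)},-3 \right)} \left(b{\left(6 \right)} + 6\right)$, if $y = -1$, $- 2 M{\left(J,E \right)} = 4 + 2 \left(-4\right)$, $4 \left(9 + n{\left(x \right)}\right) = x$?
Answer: $72$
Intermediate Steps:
$n{\left(x \right)} = -9 + \frac{x}{4}$
$f = 0$ ($f = 6 \cdot 5 \left(3 - 3\right) = 6 \cdot 5 \cdot 0 = 6 \cdot 0 = 0$)
$M{\left(J,E \right)} = 2$ ($M{\left(J,E \right)} = - \frac{4 + 2 \left(-4\right)}{2} = - \frac{4 - 8}{2} = \left(- \frac{1}{2}\right) \left(-4\right) = 2$)
$b{\left(T \right)} = T \left(-1 + T\right)$ ($b{\left(T \right)} = \left(T + 0\right) \left(T - 1\right) = T \left(-1 + T\right)$)
$M{\left(n{\left(4 \right)},-3 \right)} \left(b{\left(6 \right)} + 6\right) = 2 \left(6 \left(-1 + 6\right) + 6\right) = 2 \left(6 \cdot 5 + 6\right) = 2 \left(30 + 6\right) = 2 \cdot 36 = 72$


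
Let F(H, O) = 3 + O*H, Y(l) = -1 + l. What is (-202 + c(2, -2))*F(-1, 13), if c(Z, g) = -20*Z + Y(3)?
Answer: 2400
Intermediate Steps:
F(H, O) = 3 + H*O
c(Z, g) = 2 - 20*Z (c(Z, g) = -20*Z + (-1 + 3) = -20*Z + 2 = 2 - 20*Z)
(-202 + c(2, -2))*F(-1, 13) = (-202 + (2 - 20*2))*(3 - 1*13) = (-202 + (2 - 40))*(3 - 13) = (-202 - 38)*(-10) = -240*(-10) = 2400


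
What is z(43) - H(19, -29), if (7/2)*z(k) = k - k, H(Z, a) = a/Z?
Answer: 29/19 ≈ 1.5263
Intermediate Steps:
z(k) = 0 (z(k) = 2*(k - k)/7 = (2/7)*0 = 0)
z(43) - H(19, -29) = 0 - (-29)/19 = 0 - 1*(-29/19) = 0 + 29/19 = 29/19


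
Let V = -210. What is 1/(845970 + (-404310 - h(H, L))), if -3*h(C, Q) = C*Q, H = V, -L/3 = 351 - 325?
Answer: 1/447120 ≈ 2.2365e-6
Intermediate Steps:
L = -78 (L = -3*(351 - 325) = -3*26 = -78)
H = -210
h(C, Q) = -C*Q/3
1/(845970 + (-404310 - h(H, L))) = 1/(845970 + (-404310 - (-1)*(-210)*(-78)/3)) = 1/(845970 + (-404310 - 1*(-5460))) = 1/(845970 + (-404310 + 5460)) = 1/(845970 - 398850) = 1/447120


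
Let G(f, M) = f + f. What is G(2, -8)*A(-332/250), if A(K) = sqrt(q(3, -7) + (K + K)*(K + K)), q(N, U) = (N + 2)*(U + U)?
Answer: 4*I*sqrt(983526)/125 ≈ 31.735*I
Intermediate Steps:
q(N, U) = 2*U*(2 + N) (q(N, U) = (2 + N)*(2*U) = 2*U*(2 + N))
G(f, M) = 2*f
A(K) = sqrt(-70 + 4*K**2) (A(K) = sqrt(2*(-7)*(2 + 3) + (K + K)*(K + K)) = sqrt(2*(-7)*5 + (2*K)*(2*K)) = sqrt(-70 + 4*K**2))
G(2, -8)*A(-332/250) = (2*2)*sqrt(-70 + 4*(-332/250)**2) = 4*sqrt(-70 + 4*(-332*1/250)**2) = 4*sqrt(-70 + 4*(-166/125)**2) = 4*sqrt(-70 + 4*(27556/15625)) = 4*sqrt(-70 + 110224/15625) = 4*sqrt(-983526/15625) = 4*(I*sqrt(983526)/125) = 4*I*sqrt(983526)/125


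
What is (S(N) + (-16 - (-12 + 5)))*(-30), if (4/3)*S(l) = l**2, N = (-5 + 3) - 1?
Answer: 135/2 ≈ 67.500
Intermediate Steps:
N = -3 (N = -2 - 1 = -3)
S(l) = 3*l**2/4
(S(N) + (-16 - (-12 + 5)))*(-30) = ((3/4)*(-3)**2 + (-16 - (-12 + 5)))*(-30) = ((3/4)*9 + (-16 - 1*(-7)))*(-30) = (27/4 + (-16 + 7))*(-30) = (27/4 - 9)*(-30) = -9/4*(-30) = 135/2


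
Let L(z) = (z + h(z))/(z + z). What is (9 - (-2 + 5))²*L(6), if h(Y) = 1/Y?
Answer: 37/2 ≈ 18.500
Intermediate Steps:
L(z) = (z + 1/z)/(2*z) (L(z) = (z + 1/z)/(z + z) = (z + 1/z)/((2*z)) = (z + 1/z)*(1/(2*z)) = (z + 1/z)/(2*z))
(9 - (-2 + 5))²*L(6) = (9 - (-2 + 5))²*((½)*(1 + 6²)/6²) = (9 - 1*3)²*((½)*(1/36)*(1 + 36)) = (9 - 3)²*((½)*(1/36)*37) = 6²*(37/72) = 36*(37/72) = 37/2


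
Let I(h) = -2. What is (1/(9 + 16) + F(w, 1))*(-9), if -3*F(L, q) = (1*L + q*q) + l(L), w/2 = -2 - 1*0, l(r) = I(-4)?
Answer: -384/25 ≈ -15.360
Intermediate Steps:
l(r) = -2
w = -4 (w = 2*(-2 - 1*0) = 2*(-2 + 0) = 2*(-2) = -4)
F(L, q) = ⅔ - L/3 - q²/3 (F(L, q) = -((1*L + q*q) - 2)/3 = -((L + q²) - 2)/3 = -(-2 + L + q²)/3 = ⅔ - L/3 - q²/3)
(1/(9 + 16) + F(w, 1))*(-9) = (1/(9 + 16) + (⅔ - ⅓*(-4) - ⅓*1²))*(-9) = (1/25 + (⅔ + 4/3 - ⅓*1))*(-9) = (1/25 + (⅔ + 4/3 - ⅓))*(-9) = (1/25 + 5/3)*(-9) = (128/75)*(-9) = -384/25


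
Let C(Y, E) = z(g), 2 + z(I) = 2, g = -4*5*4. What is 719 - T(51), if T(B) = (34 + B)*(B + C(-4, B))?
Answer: -3616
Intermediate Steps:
g = -80 (g = -20*4 = -80)
z(I) = 0 (z(I) = -2 + 2 = 0)
C(Y, E) = 0
T(B) = B*(34 + B) (T(B) = (34 + B)*(B + 0) = (34 + B)*B = B*(34 + B))
719 - T(51) = 719 - 51*(34 + 51) = 719 - 51*85 = 719 - 1*4335 = 719 - 4335 = -3616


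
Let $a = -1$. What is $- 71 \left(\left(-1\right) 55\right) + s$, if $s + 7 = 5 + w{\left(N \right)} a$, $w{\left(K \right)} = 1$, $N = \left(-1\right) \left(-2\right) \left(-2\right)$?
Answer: $3902$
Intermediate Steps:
$N = -4$ ($N = 2 \left(-2\right) = -4$)
$s = -3$ ($s = -7 + \left(5 + 1 \left(-1\right)\right) = -7 + \left(5 - 1\right) = -7 + 4 = -3$)
$- 71 \left(\left(-1\right) 55\right) + s = - 71 \left(\left(-1\right) 55\right) - 3 = \left(-71\right) \left(-55\right) - 3 = 3905 - 3 = 3902$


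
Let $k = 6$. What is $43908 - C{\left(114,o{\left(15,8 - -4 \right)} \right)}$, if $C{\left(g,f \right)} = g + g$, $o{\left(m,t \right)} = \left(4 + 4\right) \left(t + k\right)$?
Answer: $43680$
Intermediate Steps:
$o{\left(m,t \right)} = 48 + 8 t$ ($o{\left(m,t \right)} = \left(4 + 4\right) \left(t + 6\right) = 8 \left(6 + t\right) = 48 + 8 t$)
$C{\left(g,f \right)} = 2 g$
$43908 - C{\left(114,o{\left(15,8 - -4 \right)} \right)} = 43908 - 2 \cdot 114 = 43908 - 228 = 43680$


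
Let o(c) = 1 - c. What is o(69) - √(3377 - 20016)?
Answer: -68 - I*√16639 ≈ -68.0 - 128.99*I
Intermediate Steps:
o(69) - √(3377 - 20016) = (1 - 1*69) - √(3377 - 20016) = (1 - 69) - √(-16639) = -68 - I*√16639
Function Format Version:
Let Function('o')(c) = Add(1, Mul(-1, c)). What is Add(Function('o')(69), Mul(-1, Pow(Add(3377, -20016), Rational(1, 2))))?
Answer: Add(-68, Mul(-1, I, Pow(16639, Rational(1, 2)))) ≈ Add(-68.000, Mul(-128.99, I))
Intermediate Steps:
Add(Function('o')(69), Mul(-1, Pow(Add(3377, -20016), Rational(1, 2)))) = Add(Add(1, Mul(-1, 69)), Mul(-1, Pow(Add(3377, -20016), Rational(1, 2)))) = Add(Add(1, -69), Mul(-1, Pow(-16639, Rational(1, 2)))) = Add(-68, Mul(-1, Mul(I, Pow(16639, Rational(1, 2))))) = Add(-68, Mul(-1, I, Pow(16639, Rational(1, 2))))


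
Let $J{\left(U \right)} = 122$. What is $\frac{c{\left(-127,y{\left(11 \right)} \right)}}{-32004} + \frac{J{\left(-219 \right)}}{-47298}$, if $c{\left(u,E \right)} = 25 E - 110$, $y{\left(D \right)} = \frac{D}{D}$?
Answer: $\frac{19307}{252287532} \approx 7.6528 \cdot 10^{-5}$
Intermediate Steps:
$y{\left(D \right)} = 1$
$c{\left(u,E \right)} = -110 + 25 E$
$\frac{c{\left(-127,y{\left(11 \right)} \right)}}{-32004} + \frac{J{\left(-219 \right)}}{-47298} = \frac{-110 + 25 \cdot 1}{-32004} + \frac{122}{-47298} = \left(-110 + 25\right) \left(- \frac{1}{32004}\right) + 122 \left(- \frac{1}{47298}\right) = \left(-85\right) \left(- \frac{1}{32004}\right) - \frac{61}{23649} = \frac{85}{32004} - \frac{61}{23649} = \frac{19307}{252287532}$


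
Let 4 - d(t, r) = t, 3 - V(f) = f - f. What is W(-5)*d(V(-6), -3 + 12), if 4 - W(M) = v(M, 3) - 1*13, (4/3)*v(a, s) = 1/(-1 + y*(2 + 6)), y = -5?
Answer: 2791/164 ≈ 17.018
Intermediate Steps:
V(f) = 3 (V(f) = 3 - (f - f) = 3 - 1*0 = 3 + 0 = 3)
d(t, r) = 4 - t
v(a, s) = -3/164 (v(a, s) = 3/(4*(-1 - 5*(2 + 6))) = 3/(4*(-1 - 5*8)) = 3/(4*(-1 - 40)) = (3/4)/(-41) = (3/4)*(-1/41) = -3/164)
W(M) = 2791/164 (W(M) = 4 - (-3/164 - 1*13) = 4 - (-3/164 - 13) = 4 - 1*(-2135/164) = 4 + 2135/164 = 2791/164)
W(-5)*d(V(-6), -3 + 12) = 2791*(4 - 1*3)/164 = 2791*(4 - 3)/164 = (2791/164)*1 = 2791/164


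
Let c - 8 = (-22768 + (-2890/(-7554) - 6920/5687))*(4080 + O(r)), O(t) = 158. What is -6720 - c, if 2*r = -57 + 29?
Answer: 2072534070836494/21479799 ≈ 9.6488e+7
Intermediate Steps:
r = -14 (r = (-57 + 29)/2 = (1/2)*(-28) = -14)
c = -2072678415085774/21479799 (c = 8 + (-22768 + (-2890/(-7554) - 6920/5687))*(4080 + 158) = 8 + (-22768 + (-2890*(-1/7554) - 6920*1/5687))*4238 = 8 + (-22768 + (1445/3777 - 6920/5687))*4238 = 8 + (-22768 - 17919125/21479799)*4238 = 8 - 489069982757/21479799*4238 = 8 - 2072678586924166/21479799 = -2072678415085774/21479799 ≈ -9.6494e+7)
-6720 - c = -6720 - 1*(-2072678415085774/21479799) = -6720 + 2072678415085774/21479799 = 2072534070836494/21479799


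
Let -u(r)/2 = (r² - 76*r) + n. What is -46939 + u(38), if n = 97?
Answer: -44245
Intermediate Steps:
u(r) = -194 - 2*r² + 152*r (u(r) = -2*((r² - 76*r) + 97) = -2*(97 + r² - 76*r) = -194 - 2*r² + 152*r)
-46939 + u(38) = -46939 + (-194 - 2*38² + 152*38) = -46939 + (-194 - 2*1444 + 5776) = -46939 + (-194 - 2888 + 5776) = -46939 + 2694 = -44245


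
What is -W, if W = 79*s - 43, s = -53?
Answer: 4230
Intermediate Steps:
W = -4230 (W = 79*(-53) - 43 = -4187 - 43 = -4230)
-W = -1*(-4230) = 4230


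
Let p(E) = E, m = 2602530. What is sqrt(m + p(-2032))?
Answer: sqrt(2600498) ≈ 1612.6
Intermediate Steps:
sqrt(m + p(-2032)) = sqrt(2602530 - 2032) = sqrt(2600498)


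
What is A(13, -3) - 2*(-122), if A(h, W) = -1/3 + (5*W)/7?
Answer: 5072/21 ≈ 241.52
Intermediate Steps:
A(h, W) = -1/3 + 5*W/7 (A(h, W) = -1*1/3 + (5*W)*(1/7) = -1/3 + 5*W/7)
A(13, -3) - 2*(-122) = (-1/3 + (5/7)*(-3)) - 2*(-122) = (-1/3 - 15/7) + 244 = -52/21 + 244 = 5072/21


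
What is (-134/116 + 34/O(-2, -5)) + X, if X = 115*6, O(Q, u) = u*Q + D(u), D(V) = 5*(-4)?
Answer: 198779/290 ≈ 685.45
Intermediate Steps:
D(V) = -20
O(Q, u) = -20 + Q*u (O(Q, u) = u*Q - 20 = Q*u - 20 = -20 + Q*u)
X = 690
(-134/116 + 34/O(-2, -5)) + X = (-134/116 + 34/(-20 - 2*(-5))) + 690 = (-134*1/116 + 34/(-20 + 10)) + 690 = (-67/58 + 34/(-10)) + 690 = (-67/58 + 34*(-⅒)) + 690 = (-67/58 - 17/5) + 690 = -1321/290 + 690 = 198779/290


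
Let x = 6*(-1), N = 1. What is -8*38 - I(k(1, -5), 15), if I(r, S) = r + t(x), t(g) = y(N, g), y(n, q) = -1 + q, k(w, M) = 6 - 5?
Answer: -298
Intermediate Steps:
k(w, M) = 1
x = -6
t(g) = -1 + g
I(r, S) = -7 + r (I(r, S) = r + (-1 - 6) = r - 7 = -7 + r)
-8*38 - I(k(1, -5), 15) = -8*38 - (-7 + 1) = -304 - 1*(-6) = -304 + 6 = -298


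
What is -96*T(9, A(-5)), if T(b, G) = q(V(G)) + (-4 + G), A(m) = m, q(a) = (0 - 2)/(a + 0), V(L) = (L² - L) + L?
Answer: 21792/25 ≈ 871.68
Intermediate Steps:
V(L) = L²
q(a) = -2/a
T(b, G) = -4 + G - 2/G² (T(b, G) = -2/G² + (-4 + G) = -4 + G - 2/G²)
-96*T(9, A(-5)) = -96*(-4 - 5 - 2/(-5)²) = -96*(-4 - 5 - 2*1/25) = -96*(-4 - 5 - 2/25) = -96*(-227/25) = 21792/25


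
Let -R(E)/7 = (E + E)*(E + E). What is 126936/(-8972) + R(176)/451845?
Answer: -16284265934/1013488335 ≈ -16.068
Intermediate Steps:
R(E) = -28*E² (R(E) = -7*(E + E)*(E + E) = -7*2*E*2*E = -28*E²)
126936/(-8972) + R(176)/451845 = 126936/(-8972) - 28*176²/451845 = 126936*(-1/8972) - 28*30976*(1/451845) = -31734/2243 - 867328*1/451845 = -31734/2243 - 867328/451845 = -16284265934/1013488335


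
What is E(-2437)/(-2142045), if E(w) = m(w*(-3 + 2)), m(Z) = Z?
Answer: -2437/2142045 ≈ -0.0011377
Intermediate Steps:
E(w) = -w (E(w) = w*(-3 + 2) = w*(-1) = -w)
E(-2437)/(-2142045) = -1*(-2437)/(-2142045) = 2437*(-1/2142045) = -2437/2142045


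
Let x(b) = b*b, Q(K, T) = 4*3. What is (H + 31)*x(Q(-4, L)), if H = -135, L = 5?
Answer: -14976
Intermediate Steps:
Q(K, T) = 12
x(b) = b**2
(H + 31)*x(Q(-4, L)) = (-135 + 31)*12**2 = -104*144 = -14976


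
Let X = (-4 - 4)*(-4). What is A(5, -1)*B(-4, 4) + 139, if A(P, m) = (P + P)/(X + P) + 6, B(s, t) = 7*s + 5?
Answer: -193/37 ≈ -5.2162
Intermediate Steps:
X = 32 (X = -8*(-4) = 32)
B(s, t) = 5 + 7*s
A(P, m) = 6 + 2*P/(32 + P) (A(P, m) = (P + P)/(32 + P) + 6 = (2*P)/(32 + P) + 6 = 2*P/(32 + P) + 6 = 6 + 2*P/(32 + P))
A(5, -1)*B(-4, 4) + 139 = (8*(24 + 5)/(32 + 5))*(5 + 7*(-4)) + 139 = (8*29/37)*(5 - 28) + 139 = (8*(1/37)*29)*(-23) + 139 = (232/37)*(-23) + 139 = -5336/37 + 139 = -193/37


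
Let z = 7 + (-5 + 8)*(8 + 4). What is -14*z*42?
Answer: -25284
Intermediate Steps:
z = 43 (z = 7 + 3*12 = 7 + 36 = 43)
-14*z*42 = -14*43*42 = -602*42 = -25284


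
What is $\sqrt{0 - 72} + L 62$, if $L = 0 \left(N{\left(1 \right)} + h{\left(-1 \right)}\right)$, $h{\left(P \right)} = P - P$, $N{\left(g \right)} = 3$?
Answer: $6 i \sqrt{2} \approx 8.4853 i$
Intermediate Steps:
$h{\left(P \right)} = 0$
$L = 0$ ($L = 0 \left(3 + 0\right) = 0 \cdot 3 = 0$)
$\sqrt{0 - 72} + L 62 = \sqrt{0 - 72} + 0 \cdot 62 = \sqrt{-72} + 0 = 6 i \sqrt{2} + 0 = 6 i \sqrt{2}$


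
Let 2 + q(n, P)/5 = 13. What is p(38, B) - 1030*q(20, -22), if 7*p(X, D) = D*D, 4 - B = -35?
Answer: -395029/7 ≈ -56433.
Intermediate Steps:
B = 39 (B = 4 - 1*(-35) = 4 + 35 = 39)
q(n, P) = 55 (q(n, P) = -10 + 5*13 = -10 + 65 = 55)
p(X, D) = D²/7 (p(X, D) = (D*D)/7 = D²/7)
p(38, B) - 1030*q(20, -22) = (⅐)*39² - 1030*55 = (⅐)*1521 - 56650 = 1521/7 - 56650 = -395029/7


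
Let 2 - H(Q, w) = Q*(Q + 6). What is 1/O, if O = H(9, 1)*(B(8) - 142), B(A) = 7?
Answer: 1/17955 ≈ 5.5695e-5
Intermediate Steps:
H(Q, w) = 2 - Q*(6 + Q) (H(Q, w) = 2 - Q*(Q + 6) = 2 - Q*(6 + Q))
O = 17955 (O = (2 - 1*9² - 6*9)*(7 - 142) = (2 - 1*81 - 54)*(-135) = (2 - 81 - 54)*(-135) = -133*(-135) = 17955)
1/O = 1/17955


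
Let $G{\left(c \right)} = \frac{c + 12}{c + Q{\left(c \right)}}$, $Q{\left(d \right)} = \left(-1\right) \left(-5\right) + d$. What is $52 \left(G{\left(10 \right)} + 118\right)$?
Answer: $\frac{154544}{25} \approx 6181.8$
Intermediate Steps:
$Q{\left(d \right)} = 5 + d$
$G{\left(c \right)} = \frac{12 + c}{5 + 2 c}$ ($G{\left(c \right)} = \frac{c + 12}{c + \left(5 + c\right)} = \frac{12 + c}{5 + 2 c}$)
$52 \left(G{\left(10 \right)} + 118\right) = 52 \left(\frac{12 + 10}{5 + 2 \cdot 10} + 118\right) = 52 \left(\frac{1}{5 + 20} \cdot 22 + 118\right) = 52 \left(\frac{1}{25} \cdot 22 + 118\right) = 52 \left(\frac{22}{25} + 118\right) = 52 \cdot \frac{2972}{25} = \frac{154544}{25}$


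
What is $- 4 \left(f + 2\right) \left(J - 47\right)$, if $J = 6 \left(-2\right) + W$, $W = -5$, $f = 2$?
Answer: $1024$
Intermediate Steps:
$J = -17$ ($J = 6 \left(-2\right) - 5 = -12 - 5 = -17$)
$- 4 \left(f + 2\right) \left(J - 47\right) = - 4 \left(2 + 2\right) \left(-17 - 47\right) = \left(-4\right) 4 \left(-64\right) = \left(-16\right) \left(-64\right) = 1024$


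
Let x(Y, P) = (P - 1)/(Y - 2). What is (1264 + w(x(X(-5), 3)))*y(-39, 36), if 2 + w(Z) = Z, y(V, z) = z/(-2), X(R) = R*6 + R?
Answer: -840456/37 ≈ -22715.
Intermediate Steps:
X(R) = 7*R (X(R) = 6*R + R = 7*R)
x(Y, P) = (-1 + P)/(-2 + Y)
y(V, z) = -z/2 (y(V, z) = z*(-1/2) = -z/2)
w(Z) = -2 + Z
(1264 + w(x(X(-5), 3)))*y(-39, 36) = (1264 + (-2 + (-1 + 3)/(-2 + 7*(-5))))*(-1/2*36) = (1264 + (-2 + 2/(-2 - 35)))*(-18) = (1264 + (-2 + 2/(-37)))*(-18) = (1264 + (-2 - 1/37*2))*(-18) = (1264 + (-2 - 2/37))*(-18) = (1264 - 76/37)*(-18) = (46692/37)*(-18) = -840456/37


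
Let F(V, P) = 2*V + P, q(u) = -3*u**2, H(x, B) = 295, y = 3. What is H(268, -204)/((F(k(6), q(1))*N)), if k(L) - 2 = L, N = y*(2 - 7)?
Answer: -59/39 ≈ -1.5128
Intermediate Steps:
N = -15 (N = 3*(2 - 7) = 3*(-5) = -15)
k(L) = 2 + L
F(V, P) = P + 2*V
H(268, -204)/((F(k(6), q(1))*N)) = 295/(((-3*1**2 + 2*(2 + 6))*(-15))) = 295/(((-3*1 + 2*8)*(-15))) = 295/(((-3 + 16)*(-15))) = 295/((13*(-15))) = 295/(-195) = 295*(-1/195) = -59/39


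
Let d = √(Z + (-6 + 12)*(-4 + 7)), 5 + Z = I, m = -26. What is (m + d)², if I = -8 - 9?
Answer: 672 - 104*I ≈ 672.0 - 104.0*I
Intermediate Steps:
I = -17
Z = -22 (Z = -5 - 17 = -22)
d = 2*I (d = √(-22 + (-6 + 12)*(-4 + 7)) = √(-22 + 6*3) = √(-22 + 18) = √(-4) = 2*I ≈ 2.0*I)
(m + d)² = (-26 + 2*I)²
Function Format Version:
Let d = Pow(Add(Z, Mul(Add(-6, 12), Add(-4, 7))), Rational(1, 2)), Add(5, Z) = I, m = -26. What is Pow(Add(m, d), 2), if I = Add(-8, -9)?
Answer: Add(672, Mul(-104, I)) ≈ Add(672.00, Mul(-104.00, I))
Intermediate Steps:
I = -17
Z = -22 (Z = Add(-5, -17) = -22)
d = Mul(2, I) (d = Pow(Add(-22, Mul(Add(-6, 12), Add(-4, 7))), Rational(1, 2)) = Pow(Add(-22, Mul(6, 3)), Rational(1, 2)) = Pow(Add(-22, 18), Rational(1, 2)) = Pow(-4, Rational(1, 2)) = Mul(2, I) ≈ Mul(2.0000, I))
Pow(Add(m, d), 2) = Pow(Add(-26, Mul(2, I)), 2)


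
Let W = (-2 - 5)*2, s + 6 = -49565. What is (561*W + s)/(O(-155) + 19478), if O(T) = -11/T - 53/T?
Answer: -8900875/3019154 ≈ -2.9481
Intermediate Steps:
s = -49571 (s = -6 - 49565 = -49571)
W = -14 (W = -7*2 = -14)
O(T) = -64/T
(561*W + s)/(O(-155) + 19478) = (561*(-14) - 49571)/(-64/(-155) + 19478) = (-7854 - 49571)/(-64*(-1/155) + 19478) = -57425/(64/155 + 19478) = -57425/3019154/155 = -57425*155/3019154 = -8900875/3019154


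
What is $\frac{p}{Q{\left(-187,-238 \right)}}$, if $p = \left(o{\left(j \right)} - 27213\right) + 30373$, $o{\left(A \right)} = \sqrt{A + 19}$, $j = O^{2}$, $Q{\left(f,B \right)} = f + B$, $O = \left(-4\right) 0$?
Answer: $- \frac{632}{85} - \frac{\sqrt{19}}{425} \approx -7.4455$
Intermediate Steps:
$O = 0$
$Q{\left(f,B \right)} = B + f$
$j = 0$ ($j = 0^{2} = 0$)
$o{\left(A \right)} = \sqrt{19 + A}$
$p = 3160 + \sqrt{19}$ ($p = \left(\sqrt{19 + 0} - 27213\right) + 30373 = \left(\sqrt{19} - 27213\right) + 30373 = \left(-27213 + \sqrt{19}\right) + 30373 = 3160 + \sqrt{19} \approx 3164.4$)
$\frac{p}{Q{\left(-187,-238 \right)}} = \frac{3160 + \sqrt{19}}{-238 - 187} = \frac{3160 + \sqrt{19}}{-425} = \left(3160 + \sqrt{19}\right) \left(- \frac{1}{425}\right) = - \frac{632}{85} - \frac{\sqrt{19}}{425}$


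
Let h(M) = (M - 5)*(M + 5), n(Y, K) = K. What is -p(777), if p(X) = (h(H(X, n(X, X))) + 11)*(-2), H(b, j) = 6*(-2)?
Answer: 260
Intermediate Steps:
H(b, j) = -12
h(M) = (-5 + M)*(5 + M)
p(X) = -260 (p(X) = ((-25 + (-12)²) + 11)*(-2) = ((-25 + 144) + 11)*(-2) = (119 + 11)*(-2) = 130*(-2) = -260)
-p(777) = -1*(-260) = 260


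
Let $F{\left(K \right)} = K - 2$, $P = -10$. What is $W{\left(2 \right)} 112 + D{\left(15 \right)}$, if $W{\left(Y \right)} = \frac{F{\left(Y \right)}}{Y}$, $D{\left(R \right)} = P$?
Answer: $-10$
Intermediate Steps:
$D{\left(R \right)} = -10$
$F{\left(K \right)} = -2 + K$
$W{\left(Y \right)} = \frac{-2 + Y}{Y}$
$W{\left(2 \right)} 112 + D{\left(15 \right)} = \frac{-2 + 2}{2} \cdot 112 - 10 = \frac{1}{2} \cdot 0 \cdot 112 - 10 = 0 \cdot 112 - 10 = 0 - 10 = -10$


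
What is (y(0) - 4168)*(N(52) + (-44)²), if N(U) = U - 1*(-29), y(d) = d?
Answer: -8406856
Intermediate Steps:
N(U) = 29 + U (N(U) = U + 29 = 29 + U)
(y(0) - 4168)*(N(52) + (-44)²) = (0 - 4168)*((29 + 52) + (-44)²) = -4168*(81 + 1936) = -4168*2017 = -8406856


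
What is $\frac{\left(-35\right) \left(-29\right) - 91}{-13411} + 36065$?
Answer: $\frac{483666791}{13411} \approx 36065.0$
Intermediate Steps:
$\frac{\left(-35\right) \left(-29\right) - 91}{-13411} + 36065 = \left(1015 - 91\right) \left(- \frac{1}{13411}\right) + 36065 = 924 \left(- \frac{1}{13411}\right) + 36065 = - \frac{924}{13411} + 36065 = \frac{483666791}{13411}$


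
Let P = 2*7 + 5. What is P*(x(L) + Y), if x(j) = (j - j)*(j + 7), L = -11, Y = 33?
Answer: 627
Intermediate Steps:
P = 19 (P = 14 + 5 = 19)
x(j) = 0 (x(j) = 0*(7 + j) = 0)
P*(x(L) + Y) = 19*(0 + 33) = 19*33 = 627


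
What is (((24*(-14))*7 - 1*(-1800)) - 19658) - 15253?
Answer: -35463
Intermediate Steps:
(((24*(-14))*7 - 1*(-1800)) - 19658) - 15253 = ((-336*7 + 1800) - 19658) - 15253 = ((-2352 + 1800) - 19658) - 15253 = (-552 - 19658) - 15253 = -20210 - 15253 = -35463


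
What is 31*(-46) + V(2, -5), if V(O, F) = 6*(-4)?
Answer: -1450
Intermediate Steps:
V(O, F) = -24
31*(-46) + V(2, -5) = 31*(-46) - 24 = -1426 - 24 = -1450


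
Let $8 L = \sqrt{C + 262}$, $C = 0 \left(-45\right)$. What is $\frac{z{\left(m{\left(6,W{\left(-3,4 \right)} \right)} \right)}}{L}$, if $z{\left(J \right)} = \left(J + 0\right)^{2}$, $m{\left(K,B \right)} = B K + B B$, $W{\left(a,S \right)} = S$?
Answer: $\frac{6400 \sqrt{262}}{131} \approx 790.79$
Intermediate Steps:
$C = 0$
$m{\left(K,B \right)} = B^{2} + B K$ ($m{\left(K,B \right)} = B K + B^{2} = B^{2} + B K$)
$z{\left(J \right)} = J^{2}$
$L = \frac{\sqrt{262}}{8}$ ($L = \frac{\sqrt{0 + 262}}{8} = \frac{\sqrt{262}}{8} \approx 2.0233$)
$\frac{z{\left(m{\left(6,W{\left(-3,4 \right)} \right)} \right)}}{L} = \frac{\left(4 \left(4 + 6\right)\right)^{2}}{\frac{1}{8} \sqrt{262}} = \left(4 \cdot 10\right)^{2} \frac{4 \sqrt{262}}{131} = 40^{2} \frac{4 \sqrt{262}}{131} = 1600 \frac{4 \sqrt{262}}{131} = \frac{6400 \sqrt{262}}{131}$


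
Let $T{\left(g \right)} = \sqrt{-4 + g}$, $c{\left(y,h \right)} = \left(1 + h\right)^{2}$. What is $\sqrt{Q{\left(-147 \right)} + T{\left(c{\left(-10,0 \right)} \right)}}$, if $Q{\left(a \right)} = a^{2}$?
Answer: $\sqrt{21609 + i \sqrt{3}} \approx 147.0 + 0.0059 i$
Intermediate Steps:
$\sqrt{Q{\left(-147 \right)} + T{\left(c{\left(-10,0 \right)} \right)}} = \sqrt{\left(-147\right)^{2} + \sqrt{-4 + \left(1 + 0\right)^{2}}} = \sqrt{21609 + \sqrt{-4 + 1^{2}}} = \sqrt{21609 + \sqrt{-4 + 1}} = \sqrt{21609 + \sqrt{-3}} = \sqrt{21609 + i \sqrt{3}}$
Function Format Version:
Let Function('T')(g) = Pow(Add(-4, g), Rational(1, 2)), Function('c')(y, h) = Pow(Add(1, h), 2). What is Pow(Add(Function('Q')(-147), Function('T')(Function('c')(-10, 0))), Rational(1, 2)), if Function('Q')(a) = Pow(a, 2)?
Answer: Pow(Add(21609, Mul(I, Pow(3, Rational(1, 2)))), Rational(1, 2)) ≈ Add(147.00, Mul(0.0059, I))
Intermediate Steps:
Pow(Add(Function('Q')(-147), Function('T')(Function('c')(-10, 0))), Rational(1, 2)) = Pow(Add(Pow(-147, 2), Pow(Add(-4, Pow(Add(1, 0), 2)), Rational(1, 2))), Rational(1, 2)) = Pow(Add(21609, Pow(Add(-4, Pow(1, 2)), Rational(1, 2))), Rational(1, 2)) = Pow(Add(21609, Pow(Add(-4, 1), Rational(1, 2))), Rational(1, 2)) = Pow(Add(21609, Pow(-3, Rational(1, 2))), Rational(1, 2)) = Pow(Add(21609, Mul(I, Pow(3, Rational(1, 2)))), Rational(1, 2))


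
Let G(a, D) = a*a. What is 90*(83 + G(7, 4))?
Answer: 11880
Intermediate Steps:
G(a, D) = a²
90*(83 + G(7, 4)) = 90*(83 + 7²) = 90*(83 + 49) = 90*132 = 11880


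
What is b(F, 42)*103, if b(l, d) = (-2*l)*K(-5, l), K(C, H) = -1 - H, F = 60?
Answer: 753960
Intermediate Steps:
b(l, d) = -2*l*(-1 - l) (b(l, d) = (-2*l)*(-1 - l) = -2*l*(-1 - l))
b(F, 42)*103 = (2*60*(1 + 60))*103 = (2*60*61)*103 = 7320*103 = 753960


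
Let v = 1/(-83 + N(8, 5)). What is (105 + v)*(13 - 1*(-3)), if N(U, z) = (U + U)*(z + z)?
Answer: 129376/77 ≈ 1680.2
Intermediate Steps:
N(U, z) = 4*U*z (N(U, z) = (2*U)*(2*z) = 4*U*z)
v = 1/77 (v = 1/(-83 + 4*8*5) = 1/(-83 + 160) = 1/77 ≈ 0.012987)
(105 + v)*(13 - 1*(-3)) = (105 + 1/77)*(13 - 1*(-3)) = 8086*(13 + 3)/77 = (8086/77)*16 = 129376/77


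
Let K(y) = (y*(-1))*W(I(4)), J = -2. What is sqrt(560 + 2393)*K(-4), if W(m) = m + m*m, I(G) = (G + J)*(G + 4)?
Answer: 1088*sqrt(2953) ≈ 59124.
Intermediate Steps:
I(G) = (-2 + G)*(4 + G) (I(G) = (G - 2)*(G + 4) = (-2 + G)*(4 + G))
W(m) = m + m**2
K(y) = -272*y (K(y) = (y*(-1))*((-8 + 4**2 + 2*4)*(1 + (-8 + 4**2 + 2*4))) = (-y)*((-8 + 16 + 8)*(1 + (-8 + 16 + 8))) = (-y)*(16*(1 + 16)) = (-y)*(16*17) = -y*272 = -272*y)
sqrt(560 + 2393)*K(-4) = sqrt(560 + 2393)*(-272*(-4)) = sqrt(2953)*1088 = 1088*sqrt(2953)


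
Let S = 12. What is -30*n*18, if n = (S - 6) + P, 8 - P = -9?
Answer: -12420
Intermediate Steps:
P = 17 (P = 8 - 1*(-9) = 8 + 9 = 17)
n = 23 (n = (12 - 6) + 17 = 6 + 17 = 23)
-30*n*18 = -30*23*18 = -690*18 = -12420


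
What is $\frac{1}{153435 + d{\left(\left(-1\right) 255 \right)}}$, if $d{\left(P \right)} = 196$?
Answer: $\frac{1}{153631} \approx 6.5091 \cdot 10^{-6}$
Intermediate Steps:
$\frac{1}{153435 + d{\left(\left(-1\right) 255 \right)}} = \frac{1}{153435 + 196} = \frac{1}{153631}$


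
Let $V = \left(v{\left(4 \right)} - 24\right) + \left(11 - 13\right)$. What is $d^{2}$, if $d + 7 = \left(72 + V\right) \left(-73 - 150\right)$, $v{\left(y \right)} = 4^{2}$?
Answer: $191351889$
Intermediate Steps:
$v{\left(y \right)} = 16$
$V = -10$ ($V = \left(16 - 24\right) + \left(11 - 13\right) = -8 - 2 = -10$)
$d = -13833$ ($d = -7 + \left(72 - 10\right) \left(-73 - 150\right) = -7 + 62 \left(-223\right) = -7 - 13826 = -13833$)
$d^{2} = \left(-13833\right)^{2} = 191351889$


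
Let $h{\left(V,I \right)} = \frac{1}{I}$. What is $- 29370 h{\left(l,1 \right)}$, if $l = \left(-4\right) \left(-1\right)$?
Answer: $-29370$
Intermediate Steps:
$l = 4$
$- 29370 h{\left(l,1 \right)} = - \frac{29370}{1} = \left(-29370\right) 1 = -29370$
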